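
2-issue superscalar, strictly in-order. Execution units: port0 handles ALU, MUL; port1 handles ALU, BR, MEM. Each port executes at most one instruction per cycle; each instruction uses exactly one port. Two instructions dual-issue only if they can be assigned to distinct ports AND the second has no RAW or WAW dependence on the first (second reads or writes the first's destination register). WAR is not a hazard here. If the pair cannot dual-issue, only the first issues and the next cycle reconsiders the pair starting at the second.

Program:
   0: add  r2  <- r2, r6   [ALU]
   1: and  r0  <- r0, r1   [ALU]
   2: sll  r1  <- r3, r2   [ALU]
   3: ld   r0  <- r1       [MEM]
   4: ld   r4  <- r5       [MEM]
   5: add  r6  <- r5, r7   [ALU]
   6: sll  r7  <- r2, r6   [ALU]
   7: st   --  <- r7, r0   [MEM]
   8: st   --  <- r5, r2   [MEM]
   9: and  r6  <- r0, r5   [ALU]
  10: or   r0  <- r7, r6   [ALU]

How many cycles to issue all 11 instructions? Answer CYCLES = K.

t=0 i0/i1:add.ALU+and.ALU ; 2-wide
t=1 i2:sll.ALU ; RAW r1
t=2 i3:ld.MEM ; no-port MEM/MEM
t=3 i4/i5:ld.MEM+add.ALU ; 2-wide
t=4 i6:sll.ALU ; RAW r7
t=5 i7:st.MEM ; no-port MEM/MEM
t=6 i8/i9:st.MEM+and.ALU ; 2-wide
t=7 i10:or.ALU ; tail

CYCLES = 8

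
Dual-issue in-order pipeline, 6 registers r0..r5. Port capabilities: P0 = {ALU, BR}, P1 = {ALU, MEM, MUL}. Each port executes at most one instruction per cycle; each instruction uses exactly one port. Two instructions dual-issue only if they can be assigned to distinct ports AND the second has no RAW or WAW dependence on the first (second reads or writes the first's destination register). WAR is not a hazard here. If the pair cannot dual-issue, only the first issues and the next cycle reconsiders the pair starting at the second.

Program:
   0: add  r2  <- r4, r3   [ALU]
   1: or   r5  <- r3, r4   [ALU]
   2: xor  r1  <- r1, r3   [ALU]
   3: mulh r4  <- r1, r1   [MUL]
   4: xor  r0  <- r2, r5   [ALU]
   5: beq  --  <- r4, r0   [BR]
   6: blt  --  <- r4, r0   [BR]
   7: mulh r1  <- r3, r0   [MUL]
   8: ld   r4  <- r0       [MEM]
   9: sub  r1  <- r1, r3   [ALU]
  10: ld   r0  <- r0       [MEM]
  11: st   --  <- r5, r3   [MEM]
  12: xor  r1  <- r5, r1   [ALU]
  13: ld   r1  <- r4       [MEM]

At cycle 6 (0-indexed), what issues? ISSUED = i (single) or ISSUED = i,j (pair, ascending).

0. add+or @i0,i1  | dual
1. xor @i2  | RAW r1
2. mulh+xor @i3,i4  | dual
3. beq @i5  | no-port BR/BR
4. blt+mulh @i6,i7  | dual
5. ld+sub @i8,i9  | dual
6. ld @i10  | no-port MEM/MEM
7. st+xor @i11,i12  | dual
8. ld @i13  | tail

ISSUED = 10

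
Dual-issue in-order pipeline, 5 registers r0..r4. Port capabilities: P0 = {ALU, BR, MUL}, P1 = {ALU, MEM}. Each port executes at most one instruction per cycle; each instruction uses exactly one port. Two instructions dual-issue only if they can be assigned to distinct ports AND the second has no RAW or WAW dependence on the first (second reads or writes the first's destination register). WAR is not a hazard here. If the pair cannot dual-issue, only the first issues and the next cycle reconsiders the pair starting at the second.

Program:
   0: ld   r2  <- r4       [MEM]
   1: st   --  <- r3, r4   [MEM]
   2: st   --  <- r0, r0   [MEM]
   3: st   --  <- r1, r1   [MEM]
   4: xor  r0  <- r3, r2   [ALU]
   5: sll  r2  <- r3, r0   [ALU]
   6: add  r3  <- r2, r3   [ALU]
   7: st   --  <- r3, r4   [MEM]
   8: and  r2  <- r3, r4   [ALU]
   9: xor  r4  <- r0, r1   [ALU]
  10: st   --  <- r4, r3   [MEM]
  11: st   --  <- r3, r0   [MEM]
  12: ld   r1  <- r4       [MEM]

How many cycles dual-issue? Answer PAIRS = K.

PAIRS = 2

#0 head=0: ld i0 no-port MEM/MEM
#1 head=1: st i1 no-port MEM/MEM
#2 head=2: st i2 no-port MEM/MEM
#3 head=3: st+xor i3&i4 2-wide
#4 head=5: sll i5 RAW r2
#5 head=6: add i6 RAW r3
#6 head=7: st+and i7&i8 2-wide
#7 head=9: xor i9 RAW r4
#8 head=10: st i10 no-port MEM/MEM
#9 head=11: st i11 no-port MEM/MEM
#10 head=12: ld i12 tail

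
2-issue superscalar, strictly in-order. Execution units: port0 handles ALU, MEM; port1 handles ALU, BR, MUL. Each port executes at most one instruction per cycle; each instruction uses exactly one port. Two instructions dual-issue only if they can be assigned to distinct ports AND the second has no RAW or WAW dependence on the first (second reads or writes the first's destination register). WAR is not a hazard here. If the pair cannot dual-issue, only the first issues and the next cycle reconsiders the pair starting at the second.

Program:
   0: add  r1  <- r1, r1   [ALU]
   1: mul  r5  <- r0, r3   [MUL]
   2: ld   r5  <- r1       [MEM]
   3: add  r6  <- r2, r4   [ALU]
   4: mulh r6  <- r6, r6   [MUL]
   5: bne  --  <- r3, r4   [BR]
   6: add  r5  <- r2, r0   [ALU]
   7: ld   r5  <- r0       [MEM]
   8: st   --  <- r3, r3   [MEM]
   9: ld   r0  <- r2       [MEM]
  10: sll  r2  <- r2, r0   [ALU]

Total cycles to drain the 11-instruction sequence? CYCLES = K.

CYCLES = 8

0. add.ALU mul.MUL @i0&i1  | pair
1. ld.MEM add.ALU @i2&i3  | pair
2. mulh.MUL @i4  | no-port MUL/BR
3. bne.BR add.ALU @i5&i6  | pair
4. ld.MEM @i7  | no-port MEM/MEM
5. st.MEM @i8  | no-port MEM/MEM
6. ld.MEM @i9  | RAW r0
7. sll.ALU @i10  | tail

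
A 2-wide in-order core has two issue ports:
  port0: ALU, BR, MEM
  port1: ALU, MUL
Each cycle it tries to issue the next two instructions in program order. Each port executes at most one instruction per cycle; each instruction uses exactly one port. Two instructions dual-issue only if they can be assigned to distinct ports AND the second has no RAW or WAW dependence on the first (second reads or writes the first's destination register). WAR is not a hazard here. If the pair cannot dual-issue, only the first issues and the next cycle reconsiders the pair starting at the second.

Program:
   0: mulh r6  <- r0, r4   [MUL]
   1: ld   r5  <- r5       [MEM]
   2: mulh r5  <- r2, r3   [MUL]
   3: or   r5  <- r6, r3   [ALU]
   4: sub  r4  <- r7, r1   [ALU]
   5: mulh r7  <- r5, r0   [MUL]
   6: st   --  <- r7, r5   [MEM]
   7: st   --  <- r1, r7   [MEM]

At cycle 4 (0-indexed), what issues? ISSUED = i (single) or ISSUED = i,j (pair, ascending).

ISSUED = 6

0. mulh.MUL;ld.MEM @i0&i1  | pair
1. mulh.MUL @i2  | WAW r5
2. or.ALU;sub.ALU @i3&i4  | pair
3. mulh.MUL @i5  | RAW r7
4. st.MEM @i6  | no-port MEM/MEM
5. st.MEM @i7  | tail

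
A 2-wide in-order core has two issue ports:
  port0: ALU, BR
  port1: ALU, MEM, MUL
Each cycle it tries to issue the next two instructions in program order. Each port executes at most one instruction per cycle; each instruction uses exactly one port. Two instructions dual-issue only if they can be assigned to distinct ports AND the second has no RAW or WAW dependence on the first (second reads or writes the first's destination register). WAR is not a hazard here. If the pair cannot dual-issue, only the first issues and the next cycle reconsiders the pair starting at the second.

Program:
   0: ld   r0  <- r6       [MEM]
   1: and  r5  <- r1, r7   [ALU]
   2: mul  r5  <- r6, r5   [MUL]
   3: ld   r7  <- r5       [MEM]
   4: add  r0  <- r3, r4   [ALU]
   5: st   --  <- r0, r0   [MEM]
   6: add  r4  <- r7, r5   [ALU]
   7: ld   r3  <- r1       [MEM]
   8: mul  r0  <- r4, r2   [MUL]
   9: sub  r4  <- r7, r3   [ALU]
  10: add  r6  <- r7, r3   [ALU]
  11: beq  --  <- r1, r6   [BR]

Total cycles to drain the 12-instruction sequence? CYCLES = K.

CYCLES = 8

#0 head=0: ld;and i0&i1 dual
#1 head=2: mul i2 no-port MUL/MEM
#2 head=3: ld;add i3&i4 dual
#3 head=5: st;add i5&i6 dual
#4 head=7: ld i7 no-port MEM/MUL
#5 head=8: mul;sub i8&i9 dual
#6 head=10: add i10 RAW r6
#7 head=11: beq i11 tail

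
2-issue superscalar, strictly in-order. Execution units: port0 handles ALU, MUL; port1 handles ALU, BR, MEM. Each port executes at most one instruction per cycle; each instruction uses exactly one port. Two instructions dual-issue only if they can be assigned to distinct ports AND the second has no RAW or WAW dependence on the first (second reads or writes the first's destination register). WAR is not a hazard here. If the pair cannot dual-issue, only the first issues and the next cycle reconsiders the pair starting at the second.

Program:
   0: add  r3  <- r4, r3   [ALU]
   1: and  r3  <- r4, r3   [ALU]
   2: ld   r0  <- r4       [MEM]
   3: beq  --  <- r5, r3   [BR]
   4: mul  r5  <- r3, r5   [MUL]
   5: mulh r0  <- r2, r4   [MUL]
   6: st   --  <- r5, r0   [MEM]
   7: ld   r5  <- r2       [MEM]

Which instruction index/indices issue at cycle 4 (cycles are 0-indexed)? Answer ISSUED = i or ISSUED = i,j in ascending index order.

0. add @i0  | RAW+WAW r3
1. and/ld @i1,i2  | pair
2. beq/mul @i3,i4  | pair
3. mulh @i5  | RAW r0
4. st @i6  | no-port MEM/MEM
5. ld @i7  | tail

ISSUED = 6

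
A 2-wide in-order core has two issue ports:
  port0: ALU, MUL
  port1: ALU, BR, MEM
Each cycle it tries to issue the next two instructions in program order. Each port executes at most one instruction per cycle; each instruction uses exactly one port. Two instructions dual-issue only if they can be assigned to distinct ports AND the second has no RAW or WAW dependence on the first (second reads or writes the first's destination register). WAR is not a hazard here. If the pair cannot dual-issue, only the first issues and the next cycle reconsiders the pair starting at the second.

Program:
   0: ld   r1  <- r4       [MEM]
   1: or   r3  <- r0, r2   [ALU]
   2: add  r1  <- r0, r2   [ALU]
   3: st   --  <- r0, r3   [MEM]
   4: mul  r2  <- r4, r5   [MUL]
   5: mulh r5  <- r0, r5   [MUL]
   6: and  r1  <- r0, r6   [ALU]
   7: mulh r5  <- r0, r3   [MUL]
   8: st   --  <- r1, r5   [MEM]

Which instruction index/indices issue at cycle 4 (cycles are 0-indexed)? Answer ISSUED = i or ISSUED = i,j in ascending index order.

c0: i0,i1 ld or  dual
c1: i2,i3 add st  dual
c2: i4 mul  no-port MUL/MUL
c3: i5,i6 mulh and  dual
c4: i7 mulh  RAW r5
c5: i8 st  tail

ISSUED = 7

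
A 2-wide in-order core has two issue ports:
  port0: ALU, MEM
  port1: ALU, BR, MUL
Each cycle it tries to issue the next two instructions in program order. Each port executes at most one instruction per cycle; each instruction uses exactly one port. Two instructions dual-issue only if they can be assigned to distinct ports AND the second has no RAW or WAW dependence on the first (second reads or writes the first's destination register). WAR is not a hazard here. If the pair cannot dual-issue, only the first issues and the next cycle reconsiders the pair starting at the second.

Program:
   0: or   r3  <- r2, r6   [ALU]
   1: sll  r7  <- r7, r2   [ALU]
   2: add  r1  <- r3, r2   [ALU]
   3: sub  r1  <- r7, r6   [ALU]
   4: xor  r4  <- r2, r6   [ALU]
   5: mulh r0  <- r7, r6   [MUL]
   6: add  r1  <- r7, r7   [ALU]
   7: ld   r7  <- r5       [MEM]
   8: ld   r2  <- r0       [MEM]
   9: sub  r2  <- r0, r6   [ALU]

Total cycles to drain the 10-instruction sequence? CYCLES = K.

CYCLES = 7

[0] i0/i1  or.ALU+sll.ALU  -- dual
[1] i2  add.ALU  -- WAW r1
[2] i3/i4  sub.ALU+xor.ALU  -- dual
[3] i5/i6  mulh.MUL+add.ALU  -- dual
[4] i7  ld.MEM  -- no-port MEM/MEM
[5] i8  ld.MEM  -- WAW r2
[6] i9  sub.ALU  -- tail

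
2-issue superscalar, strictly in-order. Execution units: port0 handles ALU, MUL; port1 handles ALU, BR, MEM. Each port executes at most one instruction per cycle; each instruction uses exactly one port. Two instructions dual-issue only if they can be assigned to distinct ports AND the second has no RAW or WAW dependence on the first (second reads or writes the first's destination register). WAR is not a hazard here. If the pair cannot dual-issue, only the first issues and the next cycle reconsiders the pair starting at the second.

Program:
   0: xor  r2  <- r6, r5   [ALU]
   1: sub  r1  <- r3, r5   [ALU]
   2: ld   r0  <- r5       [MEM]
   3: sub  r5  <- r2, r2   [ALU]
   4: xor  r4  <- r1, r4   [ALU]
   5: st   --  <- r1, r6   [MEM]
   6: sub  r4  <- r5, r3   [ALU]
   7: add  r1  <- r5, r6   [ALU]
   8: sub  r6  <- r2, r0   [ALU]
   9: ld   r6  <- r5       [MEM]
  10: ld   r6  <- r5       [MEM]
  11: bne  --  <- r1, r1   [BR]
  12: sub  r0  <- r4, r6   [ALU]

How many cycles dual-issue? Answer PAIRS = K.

[0] i0/i1  xor.ALU/sub.ALU  -- 2-wide
[1] i2/i3  ld.MEM/sub.ALU  -- 2-wide
[2] i4/i5  xor.ALU/st.MEM  -- 2-wide
[3] i6/i7  sub.ALU/add.ALU  -- 2-wide
[4] i8  sub.ALU  -- WAW r6
[5] i9  ld.MEM  -- no-port MEM/MEM
[6] i10  ld.MEM  -- no-port MEM/BR
[7] i11/i12  bne.BR/sub.ALU  -- 2-wide

PAIRS = 5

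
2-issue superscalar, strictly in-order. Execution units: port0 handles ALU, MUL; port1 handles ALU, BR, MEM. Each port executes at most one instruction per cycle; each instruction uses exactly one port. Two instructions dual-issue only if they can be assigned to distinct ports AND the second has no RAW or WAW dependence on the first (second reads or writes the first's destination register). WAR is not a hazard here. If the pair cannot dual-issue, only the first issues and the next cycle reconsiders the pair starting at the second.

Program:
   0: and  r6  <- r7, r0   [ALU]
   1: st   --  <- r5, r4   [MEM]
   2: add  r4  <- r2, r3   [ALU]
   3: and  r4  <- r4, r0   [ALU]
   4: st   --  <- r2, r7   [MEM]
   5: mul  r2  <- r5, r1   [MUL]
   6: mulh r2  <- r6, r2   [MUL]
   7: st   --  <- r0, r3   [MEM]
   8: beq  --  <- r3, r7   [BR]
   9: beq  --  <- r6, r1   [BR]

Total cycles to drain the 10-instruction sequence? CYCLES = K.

  cy0 -> i0/i1 (and;st) 2-wide
  cy1 -> i2 (add) RAW+WAW r4
  cy2 -> i3/i4 (and;st) 2-wide
  cy3 -> i5 (mul) no-port MUL/MUL
  cy4 -> i6/i7 (mulh;st) 2-wide
  cy5 -> i8 (beq) no-port BR/BR
  cy6 -> i9 (beq) tail

CYCLES = 7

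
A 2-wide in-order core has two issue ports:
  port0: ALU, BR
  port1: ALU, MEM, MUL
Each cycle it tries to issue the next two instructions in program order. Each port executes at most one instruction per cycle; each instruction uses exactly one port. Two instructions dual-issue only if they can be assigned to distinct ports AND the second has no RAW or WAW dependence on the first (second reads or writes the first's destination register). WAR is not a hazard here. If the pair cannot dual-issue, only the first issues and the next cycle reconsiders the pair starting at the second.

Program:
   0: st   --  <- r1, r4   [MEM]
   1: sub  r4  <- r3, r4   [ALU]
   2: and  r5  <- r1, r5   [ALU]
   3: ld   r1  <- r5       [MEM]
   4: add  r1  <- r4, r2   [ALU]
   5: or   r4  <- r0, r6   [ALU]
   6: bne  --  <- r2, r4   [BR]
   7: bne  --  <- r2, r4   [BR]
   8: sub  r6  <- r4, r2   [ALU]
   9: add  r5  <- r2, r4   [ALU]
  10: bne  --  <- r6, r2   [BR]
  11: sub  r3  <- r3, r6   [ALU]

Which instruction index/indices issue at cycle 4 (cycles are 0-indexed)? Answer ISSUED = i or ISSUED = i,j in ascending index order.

[0] i0+i1  st+sub  -- 2-wide
[1] i2  and  -- RAW r5
[2] i3  ld  -- WAW r1
[3] i4+i5  add+or  -- 2-wide
[4] i6  bne  -- no-port BR/BR
[5] i7+i8  bne+sub  -- 2-wide
[6] i9+i10  add+bne  -- 2-wide
[7] i11  sub  -- tail

ISSUED = 6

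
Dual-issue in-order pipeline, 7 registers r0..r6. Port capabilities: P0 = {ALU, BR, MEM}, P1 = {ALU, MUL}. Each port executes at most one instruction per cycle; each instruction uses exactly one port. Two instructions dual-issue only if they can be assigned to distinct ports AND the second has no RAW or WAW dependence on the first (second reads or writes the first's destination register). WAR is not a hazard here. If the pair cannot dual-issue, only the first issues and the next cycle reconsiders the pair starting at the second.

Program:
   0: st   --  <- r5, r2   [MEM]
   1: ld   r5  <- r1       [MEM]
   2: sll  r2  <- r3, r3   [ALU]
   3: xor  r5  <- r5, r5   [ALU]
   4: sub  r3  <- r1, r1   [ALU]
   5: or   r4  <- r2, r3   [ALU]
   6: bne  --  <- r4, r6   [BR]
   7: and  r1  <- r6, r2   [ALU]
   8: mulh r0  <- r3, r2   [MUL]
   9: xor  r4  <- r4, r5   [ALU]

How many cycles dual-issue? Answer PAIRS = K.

t=0 i0:st ; no-port MEM/MEM
t=1 i1+i2:ld;sll ; pair
t=2 i3+i4:xor;sub ; pair
t=3 i5:or ; RAW r4
t=4 i6+i7:bne;and ; pair
t=5 i8+i9:mulh;xor ; pair

PAIRS = 4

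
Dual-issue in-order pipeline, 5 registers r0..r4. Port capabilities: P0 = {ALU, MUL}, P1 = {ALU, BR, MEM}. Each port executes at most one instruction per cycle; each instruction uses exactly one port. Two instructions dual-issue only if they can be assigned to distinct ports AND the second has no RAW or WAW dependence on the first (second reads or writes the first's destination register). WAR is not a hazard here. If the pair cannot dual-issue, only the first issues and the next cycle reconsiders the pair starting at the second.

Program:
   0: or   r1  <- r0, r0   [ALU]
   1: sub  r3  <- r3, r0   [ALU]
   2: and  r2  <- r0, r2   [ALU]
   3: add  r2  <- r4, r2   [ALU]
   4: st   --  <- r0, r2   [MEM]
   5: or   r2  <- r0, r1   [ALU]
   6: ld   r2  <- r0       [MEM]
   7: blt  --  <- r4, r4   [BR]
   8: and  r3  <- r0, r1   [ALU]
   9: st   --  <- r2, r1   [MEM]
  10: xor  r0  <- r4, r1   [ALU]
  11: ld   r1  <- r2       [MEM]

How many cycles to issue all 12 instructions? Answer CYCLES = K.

CYCLES = 8

[0] i0/i1  or.ALU/sub.ALU  -- dual
[1] i2  and.ALU  -- RAW+WAW r2
[2] i3  add.ALU  -- RAW r2
[3] i4/i5  st.MEM/or.ALU  -- dual
[4] i6  ld.MEM  -- no-port MEM/BR
[5] i7/i8  blt.BR/and.ALU  -- dual
[6] i9/i10  st.MEM/xor.ALU  -- dual
[7] i11  ld.MEM  -- tail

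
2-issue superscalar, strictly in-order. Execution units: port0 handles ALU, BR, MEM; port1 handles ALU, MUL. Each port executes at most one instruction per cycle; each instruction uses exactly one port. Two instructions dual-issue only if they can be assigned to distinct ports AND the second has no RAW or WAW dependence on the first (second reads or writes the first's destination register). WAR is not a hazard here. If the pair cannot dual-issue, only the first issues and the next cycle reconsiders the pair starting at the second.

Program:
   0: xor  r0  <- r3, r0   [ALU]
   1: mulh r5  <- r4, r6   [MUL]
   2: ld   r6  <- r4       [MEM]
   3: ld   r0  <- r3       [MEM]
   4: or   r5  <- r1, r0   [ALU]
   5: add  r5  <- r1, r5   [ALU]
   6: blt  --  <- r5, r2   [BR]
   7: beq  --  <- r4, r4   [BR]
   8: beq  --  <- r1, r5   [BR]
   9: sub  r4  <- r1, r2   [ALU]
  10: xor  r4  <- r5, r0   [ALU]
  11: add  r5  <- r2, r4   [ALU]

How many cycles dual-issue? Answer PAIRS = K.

[0] i0+i1  xor.ALU+mulh.MUL  -- 2-wide
[1] i2  ld.MEM  -- no-port MEM/MEM
[2] i3  ld.MEM  -- RAW r0
[3] i4  or.ALU  -- RAW+WAW r5
[4] i5  add.ALU  -- RAW r5
[5] i6  blt.BR  -- no-port BR/BR
[6] i7  beq.BR  -- no-port BR/BR
[7] i8+i9  beq.BR+sub.ALU  -- 2-wide
[8] i10  xor.ALU  -- RAW r4
[9] i11  add.ALU  -- tail

PAIRS = 2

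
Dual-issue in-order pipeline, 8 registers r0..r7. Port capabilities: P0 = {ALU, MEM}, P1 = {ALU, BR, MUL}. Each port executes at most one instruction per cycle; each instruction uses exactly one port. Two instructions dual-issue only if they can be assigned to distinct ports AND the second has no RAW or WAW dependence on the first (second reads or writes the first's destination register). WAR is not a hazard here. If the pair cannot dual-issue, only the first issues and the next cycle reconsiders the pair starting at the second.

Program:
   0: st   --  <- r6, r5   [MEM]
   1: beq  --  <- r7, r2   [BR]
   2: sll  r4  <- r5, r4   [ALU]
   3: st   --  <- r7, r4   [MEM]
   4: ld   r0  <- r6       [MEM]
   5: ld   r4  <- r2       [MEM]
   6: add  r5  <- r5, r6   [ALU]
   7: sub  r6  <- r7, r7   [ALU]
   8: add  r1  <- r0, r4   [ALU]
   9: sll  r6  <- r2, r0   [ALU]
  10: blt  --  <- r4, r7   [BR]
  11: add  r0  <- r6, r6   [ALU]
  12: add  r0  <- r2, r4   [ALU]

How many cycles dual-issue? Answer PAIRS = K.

  cy0 -> i0,i1 (st+beq) 2-wide
  cy1 -> i2 (sll) RAW r4
  cy2 -> i3 (st) no-port MEM/MEM
  cy3 -> i4 (ld) no-port MEM/MEM
  cy4 -> i5,i6 (ld+add) 2-wide
  cy5 -> i7,i8 (sub+add) 2-wide
  cy6 -> i9,i10 (sll+blt) 2-wide
  cy7 -> i11 (add) WAW r0
  cy8 -> i12 (add) tail

PAIRS = 4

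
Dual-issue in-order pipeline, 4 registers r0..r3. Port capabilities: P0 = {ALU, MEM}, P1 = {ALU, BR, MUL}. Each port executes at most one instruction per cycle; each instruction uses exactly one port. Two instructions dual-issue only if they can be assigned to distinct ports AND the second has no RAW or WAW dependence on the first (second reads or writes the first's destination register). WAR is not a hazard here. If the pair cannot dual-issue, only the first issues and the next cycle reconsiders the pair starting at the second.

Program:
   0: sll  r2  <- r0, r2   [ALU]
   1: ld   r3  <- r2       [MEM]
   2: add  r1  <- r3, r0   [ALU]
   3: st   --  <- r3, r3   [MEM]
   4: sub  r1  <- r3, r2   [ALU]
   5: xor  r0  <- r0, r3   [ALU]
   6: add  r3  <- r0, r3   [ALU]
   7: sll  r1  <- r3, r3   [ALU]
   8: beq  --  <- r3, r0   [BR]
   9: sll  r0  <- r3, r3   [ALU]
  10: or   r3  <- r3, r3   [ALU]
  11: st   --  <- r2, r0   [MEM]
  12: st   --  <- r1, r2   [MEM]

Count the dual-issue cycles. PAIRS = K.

[0] i0  sll.ALU  -- RAW r2
[1] i1  ld.MEM  -- RAW r3
[2] i2+i3  add.ALU+st.MEM  -- 2-wide
[3] i4+i5  sub.ALU+xor.ALU  -- 2-wide
[4] i6  add.ALU  -- RAW r3
[5] i7+i8  sll.ALU+beq.BR  -- 2-wide
[6] i9+i10  sll.ALU+or.ALU  -- 2-wide
[7] i11  st.MEM  -- no-port MEM/MEM
[8] i12  st.MEM  -- tail

PAIRS = 4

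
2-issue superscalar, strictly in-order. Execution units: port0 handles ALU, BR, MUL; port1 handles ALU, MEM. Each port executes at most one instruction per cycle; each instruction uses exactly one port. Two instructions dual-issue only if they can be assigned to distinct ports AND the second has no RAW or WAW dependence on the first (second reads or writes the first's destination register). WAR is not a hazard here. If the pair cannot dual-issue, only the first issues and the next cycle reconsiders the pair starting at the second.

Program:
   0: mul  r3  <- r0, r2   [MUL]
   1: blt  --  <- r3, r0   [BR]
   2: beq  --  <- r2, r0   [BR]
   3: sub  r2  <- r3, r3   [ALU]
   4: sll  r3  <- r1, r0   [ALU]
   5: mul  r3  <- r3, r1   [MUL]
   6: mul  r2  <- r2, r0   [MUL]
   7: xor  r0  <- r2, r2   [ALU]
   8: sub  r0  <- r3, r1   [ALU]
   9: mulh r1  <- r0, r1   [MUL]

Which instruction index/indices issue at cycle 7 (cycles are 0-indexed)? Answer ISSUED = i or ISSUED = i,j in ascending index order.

t=0 i0:mul ; no-port MUL/BR
t=1 i1:blt ; no-port BR/BR
t=2 i2&i3:beq+sub ; dual
t=3 i4:sll ; RAW+WAW r3
t=4 i5:mul ; no-port MUL/MUL
t=5 i6:mul ; RAW r2
t=6 i7:xor ; WAW r0
t=7 i8:sub ; RAW r0
t=8 i9:mulh ; tail

ISSUED = 8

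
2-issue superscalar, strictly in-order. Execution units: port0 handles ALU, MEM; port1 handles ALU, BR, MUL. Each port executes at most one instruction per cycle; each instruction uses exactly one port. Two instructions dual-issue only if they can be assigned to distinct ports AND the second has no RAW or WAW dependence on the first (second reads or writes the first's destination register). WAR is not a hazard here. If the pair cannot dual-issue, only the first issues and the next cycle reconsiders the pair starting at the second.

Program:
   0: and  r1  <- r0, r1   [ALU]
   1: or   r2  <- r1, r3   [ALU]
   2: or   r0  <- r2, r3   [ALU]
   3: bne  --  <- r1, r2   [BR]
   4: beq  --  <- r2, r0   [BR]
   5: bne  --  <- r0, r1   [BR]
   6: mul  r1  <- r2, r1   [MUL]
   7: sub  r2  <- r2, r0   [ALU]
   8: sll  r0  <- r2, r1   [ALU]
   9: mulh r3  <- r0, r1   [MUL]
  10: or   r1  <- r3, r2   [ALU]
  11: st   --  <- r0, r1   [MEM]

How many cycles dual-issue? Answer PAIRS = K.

PAIRS = 2

c0: i0 and  RAW r1
c1: i1 or  RAW r2
c2: i2/i3 or+bne  2-wide
c3: i4 beq  no-port BR/BR
c4: i5 bne  no-port BR/MUL
c5: i6/i7 mul+sub  2-wide
c6: i8 sll  RAW r0
c7: i9 mulh  RAW r3
c8: i10 or  RAW r1
c9: i11 st  tail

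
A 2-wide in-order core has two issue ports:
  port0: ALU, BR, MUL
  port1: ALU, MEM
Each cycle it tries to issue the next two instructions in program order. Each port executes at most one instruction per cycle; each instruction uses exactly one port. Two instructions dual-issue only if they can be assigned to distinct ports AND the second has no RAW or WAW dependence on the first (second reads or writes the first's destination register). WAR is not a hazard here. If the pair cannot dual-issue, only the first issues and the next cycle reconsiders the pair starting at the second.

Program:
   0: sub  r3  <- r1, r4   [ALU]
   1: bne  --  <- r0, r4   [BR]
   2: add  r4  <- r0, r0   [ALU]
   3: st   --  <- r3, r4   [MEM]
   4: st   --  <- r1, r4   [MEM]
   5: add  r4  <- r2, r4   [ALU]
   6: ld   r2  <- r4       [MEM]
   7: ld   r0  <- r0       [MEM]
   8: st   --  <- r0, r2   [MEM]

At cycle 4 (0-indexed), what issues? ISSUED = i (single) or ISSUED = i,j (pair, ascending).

[0] i0,i1  sub.ALU/bne.BR  -- dual
[1] i2  add.ALU  -- RAW r4
[2] i3  st.MEM  -- no-port MEM/MEM
[3] i4,i5  st.MEM/add.ALU  -- dual
[4] i6  ld.MEM  -- no-port MEM/MEM
[5] i7  ld.MEM  -- no-port MEM/MEM
[6] i8  st.MEM  -- tail

ISSUED = 6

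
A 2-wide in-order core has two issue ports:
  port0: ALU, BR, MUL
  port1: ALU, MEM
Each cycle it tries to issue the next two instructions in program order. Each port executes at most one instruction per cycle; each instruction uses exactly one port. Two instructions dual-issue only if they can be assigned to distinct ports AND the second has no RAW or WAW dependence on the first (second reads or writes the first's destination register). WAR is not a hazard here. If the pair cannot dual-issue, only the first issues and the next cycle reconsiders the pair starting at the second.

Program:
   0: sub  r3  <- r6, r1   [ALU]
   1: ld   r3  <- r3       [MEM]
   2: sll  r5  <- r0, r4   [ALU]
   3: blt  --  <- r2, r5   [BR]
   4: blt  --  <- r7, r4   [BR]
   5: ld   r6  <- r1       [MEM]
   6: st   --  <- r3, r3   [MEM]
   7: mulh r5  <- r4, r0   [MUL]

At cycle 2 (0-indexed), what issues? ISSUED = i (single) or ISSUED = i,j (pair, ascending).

[0] i0  sub  -- RAW+WAW r3
[1] i1+i2  ld;sll  -- dual
[2] i3  blt  -- no-port BR/BR
[3] i4+i5  blt;ld  -- dual
[4] i6+i7  st;mulh  -- dual

ISSUED = 3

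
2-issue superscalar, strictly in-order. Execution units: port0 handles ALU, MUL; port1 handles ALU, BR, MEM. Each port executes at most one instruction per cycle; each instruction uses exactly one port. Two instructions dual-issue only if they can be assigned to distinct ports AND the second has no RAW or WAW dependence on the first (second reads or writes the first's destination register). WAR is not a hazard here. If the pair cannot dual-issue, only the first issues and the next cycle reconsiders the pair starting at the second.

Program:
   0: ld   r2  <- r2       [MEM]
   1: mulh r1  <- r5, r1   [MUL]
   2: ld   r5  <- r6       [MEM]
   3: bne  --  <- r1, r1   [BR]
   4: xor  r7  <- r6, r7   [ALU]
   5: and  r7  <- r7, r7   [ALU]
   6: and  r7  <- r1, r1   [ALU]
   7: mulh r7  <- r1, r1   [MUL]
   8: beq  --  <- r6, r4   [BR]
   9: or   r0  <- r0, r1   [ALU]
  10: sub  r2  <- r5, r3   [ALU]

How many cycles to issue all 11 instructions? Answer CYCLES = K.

c0: i0,i1 ld.MEM mulh.MUL  dual
c1: i2 ld.MEM  no-port MEM/BR
c2: i3,i4 bne.BR xor.ALU  dual
c3: i5 and.ALU  WAW r7
c4: i6 and.ALU  WAW r7
c5: i7,i8 mulh.MUL beq.BR  dual
c6: i9,i10 or.ALU sub.ALU  dual

CYCLES = 7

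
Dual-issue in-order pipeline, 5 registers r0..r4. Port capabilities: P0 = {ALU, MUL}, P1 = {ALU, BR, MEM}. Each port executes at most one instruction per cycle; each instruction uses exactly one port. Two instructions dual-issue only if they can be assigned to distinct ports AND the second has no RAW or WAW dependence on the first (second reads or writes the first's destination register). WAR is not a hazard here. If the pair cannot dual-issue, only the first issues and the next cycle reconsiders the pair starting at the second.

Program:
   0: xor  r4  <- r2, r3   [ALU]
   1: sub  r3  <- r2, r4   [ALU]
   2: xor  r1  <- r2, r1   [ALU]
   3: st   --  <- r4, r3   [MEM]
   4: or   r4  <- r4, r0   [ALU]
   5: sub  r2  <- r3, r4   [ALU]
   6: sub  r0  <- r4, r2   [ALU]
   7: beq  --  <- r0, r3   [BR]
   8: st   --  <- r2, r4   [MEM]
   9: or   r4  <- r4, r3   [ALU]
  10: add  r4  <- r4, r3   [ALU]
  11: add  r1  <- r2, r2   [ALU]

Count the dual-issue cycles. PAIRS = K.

PAIRS = 4

  cy0 -> i0 (xor.ALU) RAW r4
  cy1 -> i1+i2 (sub.ALU/xor.ALU) 2-wide
  cy2 -> i3+i4 (st.MEM/or.ALU) 2-wide
  cy3 -> i5 (sub.ALU) RAW r2
  cy4 -> i6 (sub.ALU) RAW r0
  cy5 -> i7 (beq.BR) no-port BR/MEM
  cy6 -> i8+i9 (st.MEM/or.ALU) 2-wide
  cy7 -> i10+i11 (add.ALU/add.ALU) 2-wide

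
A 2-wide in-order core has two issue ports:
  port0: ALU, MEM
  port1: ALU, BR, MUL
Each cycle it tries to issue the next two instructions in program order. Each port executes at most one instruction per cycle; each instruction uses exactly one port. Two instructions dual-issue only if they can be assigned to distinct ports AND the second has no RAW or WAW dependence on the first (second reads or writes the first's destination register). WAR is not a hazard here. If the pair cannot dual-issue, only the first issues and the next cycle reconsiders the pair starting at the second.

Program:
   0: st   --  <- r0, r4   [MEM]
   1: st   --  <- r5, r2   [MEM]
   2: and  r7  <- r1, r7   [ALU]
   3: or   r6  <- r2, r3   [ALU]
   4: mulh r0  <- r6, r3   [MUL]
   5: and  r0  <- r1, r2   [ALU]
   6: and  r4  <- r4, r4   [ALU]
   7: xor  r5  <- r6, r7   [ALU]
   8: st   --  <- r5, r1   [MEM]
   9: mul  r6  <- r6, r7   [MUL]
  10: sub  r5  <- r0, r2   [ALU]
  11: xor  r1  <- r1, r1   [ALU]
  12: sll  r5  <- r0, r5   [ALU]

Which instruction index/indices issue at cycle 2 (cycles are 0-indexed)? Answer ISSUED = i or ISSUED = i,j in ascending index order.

  cy0 -> i0 (st.MEM) no-port MEM/MEM
  cy1 -> i1/i2 (st.MEM and.ALU) pair
  cy2 -> i3 (or.ALU) RAW r6
  cy3 -> i4 (mulh.MUL) WAW r0
  cy4 -> i5/i6 (and.ALU and.ALU) pair
  cy5 -> i7 (xor.ALU) RAW r5
  cy6 -> i8/i9 (st.MEM mul.MUL) pair
  cy7 -> i10/i11 (sub.ALU xor.ALU) pair
  cy8 -> i12 (sll.ALU) tail

ISSUED = 3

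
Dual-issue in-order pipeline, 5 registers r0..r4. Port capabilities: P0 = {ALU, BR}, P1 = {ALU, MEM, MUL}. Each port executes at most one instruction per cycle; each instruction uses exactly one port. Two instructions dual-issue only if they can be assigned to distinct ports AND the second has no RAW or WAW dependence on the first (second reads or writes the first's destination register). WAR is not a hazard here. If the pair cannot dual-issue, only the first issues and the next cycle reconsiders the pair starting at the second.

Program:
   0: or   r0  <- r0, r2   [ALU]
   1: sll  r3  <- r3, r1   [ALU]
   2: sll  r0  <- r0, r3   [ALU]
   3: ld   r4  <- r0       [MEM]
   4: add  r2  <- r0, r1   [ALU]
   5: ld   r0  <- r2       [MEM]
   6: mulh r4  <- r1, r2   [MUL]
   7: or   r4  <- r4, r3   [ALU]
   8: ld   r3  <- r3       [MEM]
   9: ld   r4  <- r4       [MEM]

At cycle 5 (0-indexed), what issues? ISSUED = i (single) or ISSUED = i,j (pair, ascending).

t=0 i0/i1:or+sll ; pair
t=1 i2:sll ; RAW r0
t=2 i3/i4:ld+add ; pair
t=3 i5:ld ; no-port MEM/MUL
t=4 i6:mulh ; RAW+WAW r4
t=5 i7/i8:or+ld ; pair
t=6 i9:ld ; tail

ISSUED = 7,8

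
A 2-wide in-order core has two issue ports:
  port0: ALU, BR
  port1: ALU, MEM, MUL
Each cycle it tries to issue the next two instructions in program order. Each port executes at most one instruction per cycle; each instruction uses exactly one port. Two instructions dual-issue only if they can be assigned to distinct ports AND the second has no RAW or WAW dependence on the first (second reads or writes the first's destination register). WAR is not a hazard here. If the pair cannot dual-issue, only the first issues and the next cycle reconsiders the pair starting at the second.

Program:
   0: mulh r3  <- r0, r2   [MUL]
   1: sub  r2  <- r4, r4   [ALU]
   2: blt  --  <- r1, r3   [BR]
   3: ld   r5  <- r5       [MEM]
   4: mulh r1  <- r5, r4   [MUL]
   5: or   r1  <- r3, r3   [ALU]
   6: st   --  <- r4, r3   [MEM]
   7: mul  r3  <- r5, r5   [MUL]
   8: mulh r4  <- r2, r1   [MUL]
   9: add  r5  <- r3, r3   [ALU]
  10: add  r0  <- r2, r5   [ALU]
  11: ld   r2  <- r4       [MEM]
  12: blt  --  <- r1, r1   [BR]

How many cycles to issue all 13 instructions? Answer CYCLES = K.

0. mulh+sub @i0/i1  | 2-wide
1. blt+ld @i2/i3  | 2-wide
2. mulh @i4  | WAW r1
3. or+st @i5/i6  | 2-wide
4. mul @i7  | no-port MUL/MUL
5. mulh+add @i8/i9  | 2-wide
6. add+ld @i10/i11  | 2-wide
7. blt @i12  | tail

CYCLES = 8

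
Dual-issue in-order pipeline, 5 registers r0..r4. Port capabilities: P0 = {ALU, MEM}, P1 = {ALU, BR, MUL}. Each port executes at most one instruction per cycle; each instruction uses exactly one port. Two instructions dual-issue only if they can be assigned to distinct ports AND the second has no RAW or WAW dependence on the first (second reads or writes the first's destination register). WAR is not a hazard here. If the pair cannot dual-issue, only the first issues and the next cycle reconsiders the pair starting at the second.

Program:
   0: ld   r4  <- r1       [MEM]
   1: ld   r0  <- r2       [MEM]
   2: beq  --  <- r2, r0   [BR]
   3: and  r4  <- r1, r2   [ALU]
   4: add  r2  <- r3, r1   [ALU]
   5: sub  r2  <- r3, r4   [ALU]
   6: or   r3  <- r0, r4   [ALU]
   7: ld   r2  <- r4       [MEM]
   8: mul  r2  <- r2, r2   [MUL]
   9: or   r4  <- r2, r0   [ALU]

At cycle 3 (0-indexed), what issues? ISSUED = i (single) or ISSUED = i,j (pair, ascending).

  cy0 -> i0 (ld) no-port MEM/MEM
  cy1 -> i1 (ld) RAW r0
  cy2 -> i2/i3 (beq and) 2-wide
  cy3 -> i4 (add) WAW r2
  cy4 -> i5/i6 (sub or) 2-wide
  cy5 -> i7 (ld) RAW+WAW r2
  cy6 -> i8 (mul) RAW r2
  cy7 -> i9 (or) tail

ISSUED = 4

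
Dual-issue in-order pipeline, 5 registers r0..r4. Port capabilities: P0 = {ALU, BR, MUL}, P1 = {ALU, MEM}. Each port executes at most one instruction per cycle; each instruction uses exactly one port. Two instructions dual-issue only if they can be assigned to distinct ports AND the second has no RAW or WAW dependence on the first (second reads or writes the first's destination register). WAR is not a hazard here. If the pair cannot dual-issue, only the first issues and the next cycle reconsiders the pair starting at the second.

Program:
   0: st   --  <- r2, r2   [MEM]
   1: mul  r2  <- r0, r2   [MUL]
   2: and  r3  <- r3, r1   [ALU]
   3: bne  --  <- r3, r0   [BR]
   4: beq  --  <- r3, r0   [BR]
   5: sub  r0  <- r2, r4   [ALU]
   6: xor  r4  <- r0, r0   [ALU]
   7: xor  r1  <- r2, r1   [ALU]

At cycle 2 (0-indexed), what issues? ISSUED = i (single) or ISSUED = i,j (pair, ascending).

ISSUED = 3

t=0 i0+i1:st;mul ; pair
t=1 i2:and ; RAW r3
t=2 i3:bne ; no-port BR/BR
t=3 i4+i5:beq;sub ; pair
t=4 i6+i7:xor;xor ; pair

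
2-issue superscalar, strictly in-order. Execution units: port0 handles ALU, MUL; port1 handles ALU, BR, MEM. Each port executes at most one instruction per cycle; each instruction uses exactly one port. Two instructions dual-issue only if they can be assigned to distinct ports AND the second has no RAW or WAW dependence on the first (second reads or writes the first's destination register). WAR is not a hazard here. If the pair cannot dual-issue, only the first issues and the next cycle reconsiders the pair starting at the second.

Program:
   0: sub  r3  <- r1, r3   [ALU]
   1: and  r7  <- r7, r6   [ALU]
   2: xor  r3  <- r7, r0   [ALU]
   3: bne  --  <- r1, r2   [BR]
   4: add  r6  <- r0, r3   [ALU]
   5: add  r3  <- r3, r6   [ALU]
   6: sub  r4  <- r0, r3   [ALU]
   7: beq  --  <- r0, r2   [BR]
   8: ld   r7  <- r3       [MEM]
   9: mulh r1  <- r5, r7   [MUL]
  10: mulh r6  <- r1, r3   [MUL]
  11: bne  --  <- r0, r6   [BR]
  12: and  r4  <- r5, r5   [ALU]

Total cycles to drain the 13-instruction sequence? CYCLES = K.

CYCLES = 9

  cy0 -> i0/i1 (sub+and) dual
  cy1 -> i2/i3 (xor+bne) dual
  cy2 -> i4 (add) RAW r6
  cy3 -> i5 (add) RAW r3
  cy4 -> i6/i7 (sub+beq) dual
  cy5 -> i8 (ld) RAW r7
  cy6 -> i9 (mulh) no-port MUL/MUL
  cy7 -> i10 (mulh) RAW r6
  cy8 -> i11/i12 (bne+and) dual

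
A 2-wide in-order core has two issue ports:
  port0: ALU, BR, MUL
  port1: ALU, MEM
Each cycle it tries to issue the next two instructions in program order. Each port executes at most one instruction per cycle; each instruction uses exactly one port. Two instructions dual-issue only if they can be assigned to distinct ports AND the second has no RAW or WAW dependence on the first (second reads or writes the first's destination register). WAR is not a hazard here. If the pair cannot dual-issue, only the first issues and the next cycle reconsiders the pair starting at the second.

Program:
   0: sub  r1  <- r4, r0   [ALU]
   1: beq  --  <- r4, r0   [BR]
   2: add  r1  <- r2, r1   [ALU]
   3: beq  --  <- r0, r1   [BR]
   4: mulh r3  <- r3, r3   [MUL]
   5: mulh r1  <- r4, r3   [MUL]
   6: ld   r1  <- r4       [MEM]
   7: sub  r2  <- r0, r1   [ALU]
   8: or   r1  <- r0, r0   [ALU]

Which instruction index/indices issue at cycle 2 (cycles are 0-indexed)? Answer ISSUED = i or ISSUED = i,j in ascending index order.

ISSUED = 3

0. sub;beq @i0+i1  | dual
1. add @i2  | RAW r1
2. beq @i3  | no-port BR/MUL
3. mulh @i4  | no-port MUL/MUL
4. mulh @i5  | WAW r1
5. ld @i6  | RAW r1
6. sub;or @i7+i8  | dual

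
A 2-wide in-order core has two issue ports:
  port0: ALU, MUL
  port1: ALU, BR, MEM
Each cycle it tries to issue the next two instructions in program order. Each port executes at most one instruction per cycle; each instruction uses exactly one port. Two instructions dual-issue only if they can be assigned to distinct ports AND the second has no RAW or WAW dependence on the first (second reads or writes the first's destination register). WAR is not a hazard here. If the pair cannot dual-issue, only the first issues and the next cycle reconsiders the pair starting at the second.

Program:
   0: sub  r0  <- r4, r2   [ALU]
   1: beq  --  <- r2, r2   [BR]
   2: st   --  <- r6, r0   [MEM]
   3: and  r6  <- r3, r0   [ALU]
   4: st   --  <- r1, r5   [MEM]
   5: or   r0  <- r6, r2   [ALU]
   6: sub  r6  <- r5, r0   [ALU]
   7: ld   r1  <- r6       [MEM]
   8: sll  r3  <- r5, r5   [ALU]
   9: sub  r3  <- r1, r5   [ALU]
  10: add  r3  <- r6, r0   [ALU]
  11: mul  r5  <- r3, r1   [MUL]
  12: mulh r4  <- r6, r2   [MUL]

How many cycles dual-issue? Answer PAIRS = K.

#0 head=0: sub;beq i0,i1 dual
#1 head=2: st;and i2,i3 dual
#2 head=4: st;or i4,i5 dual
#3 head=6: sub i6 RAW r6
#4 head=7: ld;sll i7,i8 dual
#5 head=9: sub i9 WAW r3
#6 head=10: add i10 RAW r3
#7 head=11: mul i11 no-port MUL/MUL
#8 head=12: mulh i12 tail

PAIRS = 4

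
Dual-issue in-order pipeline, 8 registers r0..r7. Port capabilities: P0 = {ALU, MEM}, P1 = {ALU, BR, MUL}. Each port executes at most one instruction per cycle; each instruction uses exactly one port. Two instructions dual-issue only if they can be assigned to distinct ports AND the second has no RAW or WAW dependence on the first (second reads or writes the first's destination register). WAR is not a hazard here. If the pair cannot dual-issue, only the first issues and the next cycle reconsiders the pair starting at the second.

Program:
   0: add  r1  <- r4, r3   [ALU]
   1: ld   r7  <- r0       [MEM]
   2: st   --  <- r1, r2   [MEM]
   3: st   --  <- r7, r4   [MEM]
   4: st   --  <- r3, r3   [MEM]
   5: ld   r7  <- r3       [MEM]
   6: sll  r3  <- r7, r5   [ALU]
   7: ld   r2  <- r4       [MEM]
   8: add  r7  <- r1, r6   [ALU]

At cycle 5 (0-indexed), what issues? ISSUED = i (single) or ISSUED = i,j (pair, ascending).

ISSUED = 6,7

t=0 i0,i1:add.ALU+ld.MEM ; dual
t=1 i2:st.MEM ; no-port MEM/MEM
t=2 i3:st.MEM ; no-port MEM/MEM
t=3 i4:st.MEM ; no-port MEM/MEM
t=4 i5:ld.MEM ; RAW r7
t=5 i6,i7:sll.ALU+ld.MEM ; dual
t=6 i8:add.ALU ; tail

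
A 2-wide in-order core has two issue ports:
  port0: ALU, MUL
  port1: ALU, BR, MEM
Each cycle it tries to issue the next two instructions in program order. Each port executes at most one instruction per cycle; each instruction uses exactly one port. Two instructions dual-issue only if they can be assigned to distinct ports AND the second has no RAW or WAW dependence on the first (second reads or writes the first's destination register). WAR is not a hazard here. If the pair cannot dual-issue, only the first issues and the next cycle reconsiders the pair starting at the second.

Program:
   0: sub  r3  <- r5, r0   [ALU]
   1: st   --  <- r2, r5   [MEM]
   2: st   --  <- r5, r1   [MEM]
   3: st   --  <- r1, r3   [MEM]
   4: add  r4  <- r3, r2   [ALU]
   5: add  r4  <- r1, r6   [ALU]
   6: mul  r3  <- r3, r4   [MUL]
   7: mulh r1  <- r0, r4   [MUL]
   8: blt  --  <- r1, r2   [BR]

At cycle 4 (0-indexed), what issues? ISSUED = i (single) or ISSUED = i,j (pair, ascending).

t=0 i0&i1:sub st ; 2-wide
t=1 i2:st ; no-port MEM/MEM
t=2 i3&i4:st add ; 2-wide
t=3 i5:add ; RAW r4
t=4 i6:mul ; no-port MUL/MUL
t=5 i7:mulh ; RAW r1
t=6 i8:blt ; tail

ISSUED = 6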